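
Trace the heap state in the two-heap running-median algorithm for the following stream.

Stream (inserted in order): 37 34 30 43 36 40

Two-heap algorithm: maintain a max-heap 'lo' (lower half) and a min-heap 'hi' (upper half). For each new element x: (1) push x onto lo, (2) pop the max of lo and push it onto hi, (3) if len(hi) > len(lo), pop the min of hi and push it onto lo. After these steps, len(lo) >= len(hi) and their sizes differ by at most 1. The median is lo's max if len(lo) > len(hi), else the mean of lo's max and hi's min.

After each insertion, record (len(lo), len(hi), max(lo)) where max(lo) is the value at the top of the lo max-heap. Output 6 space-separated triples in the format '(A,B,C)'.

Step 1: insert 37 -> lo=[37] hi=[] -> (len(lo)=1, len(hi)=0, max(lo)=37)
Step 2: insert 34 -> lo=[34] hi=[37] -> (len(lo)=1, len(hi)=1, max(lo)=34)
Step 3: insert 30 -> lo=[30, 34] hi=[37] -> (len(lo)=2, len(hi)=1, max(lo)=34)
Step 4: insert 43 -> lo=[30, 34] hi=[37, 43] -> (len(lo)=2, len(hi)=2, max(lo)=34)
Step 5: insert 36 -> lo=[30, 34, 36] hi=[37, 43] -> (len(lo)=3, len(hi)=2, max(lo)=36)
Step 6: insert 40 -> lo=[30, 34, 36] hi=[37, 40, 43] -> (len(lo)=3, len(hi)=3, max(lo)=36)

Answer: (1,0,37) (1,1,34) (2,1,34) (2,2,34) (3,2,36) (3,3,36)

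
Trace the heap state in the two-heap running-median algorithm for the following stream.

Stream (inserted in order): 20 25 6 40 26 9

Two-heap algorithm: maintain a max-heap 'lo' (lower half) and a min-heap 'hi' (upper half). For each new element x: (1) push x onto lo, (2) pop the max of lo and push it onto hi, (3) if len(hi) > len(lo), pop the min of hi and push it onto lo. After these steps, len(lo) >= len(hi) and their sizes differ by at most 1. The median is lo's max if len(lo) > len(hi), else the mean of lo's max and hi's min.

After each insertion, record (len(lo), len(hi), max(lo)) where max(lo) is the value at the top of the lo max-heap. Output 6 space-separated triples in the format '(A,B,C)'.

Step 1: insert 20 -> lo=[20] hi=[] -> (len(lo)=1, len(hi)=0, max(lo)=20)
Step 2: insert 25 -> lo=[20] hi=[25] -> (len(lo)=1, len(hi)=1, max(lo)=20)
Step 3: insert 6 -> lo=[6, 20] hi=[25] -> (len(lo)=2, len(hi)=1, max(lo)=20)
Step 4: insert 40 -> lo=[6, 20] hi=[25, 40] -> (len(lo)=2, len(hi)=2, max(lo)=20)
Step 5: insert 26 -> lo=[6, 20, 25] hi=[26, 40] -> (len(lo)=3, len(hi)=2, max(lo)=25)
Step 6: insert 9 -> lo=[6, 9, 20] hi=[25, 26, 40] -> (len(lo)=3, len(hi)=3, max(lo)=20)

Answer: (1,0,20) (1,1,20) (2,1,20) (2,2,20) (3,2,25) (3,3,20)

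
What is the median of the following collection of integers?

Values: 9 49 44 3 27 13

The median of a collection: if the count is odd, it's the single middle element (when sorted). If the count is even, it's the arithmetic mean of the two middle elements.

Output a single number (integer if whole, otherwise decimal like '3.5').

Step 1: insert 9 -> lo=[9] (size 1, max 9) hi=[] (size 0) -> median=9
Step 2: insert 49 -> lo=[9] (size 1, max 9) hi=[49] (size 1, min 49) -> median=29
Step 3: insert 44 -> lo=[9, 44] (size 2, max 44) hi=[49] (size 1, min 49) -> median=44
Step 4: insert 3 -> lo=[3, 9] (size 2, max 9) hi=[44, 49] (size 2, min 44) -> median=26.5
Step 5: insert 27 -> lo=[3, 9, 27] (size 3, max 27) hi=[44, 49] (size 2, min 44) -> median=27
Step 6: insert 13 -> lo=[3, 9, 13] (size 3, max 13) hi=[27, 44, 49] (size 3, min 27) -> median=20

Answer: 20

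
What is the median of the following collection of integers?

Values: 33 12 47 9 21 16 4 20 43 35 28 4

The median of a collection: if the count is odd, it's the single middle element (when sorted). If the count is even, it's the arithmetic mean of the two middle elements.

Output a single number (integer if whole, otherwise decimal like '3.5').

Answer: 20.5

Derivation:
Step 1: insert 33 -> lo=[33] (size 1, max 33) hi=[] (size 0) -> median=33
Step 2: insert 12 -> lo=[12] (size 1, max 12) hi=[33] (size 1, min 33) -> median=22.5
Step 3: insert 47 -> lo=[12, 33] (size 2, max 33) hi=[47] (size 1, min 47) -> median=33
Step 4: insert 9 -> lo=[9, 12] (size 2, max 12) hi=[33, 47] (size 2, min 33) -> median=22.5
Step 5: insert 21 -> lo=[9, 12, 21] (size 3, max 21) hi=[33, 47] (size 2, min 33) -> median=21
Step 6: insert 16 -> lo=[9, 12, 16] (size 3, max 16) hi=[21, 33, 47] (size 3, min 21) -> median=18.5
Step 7: insert 4 -> lo=[4, 9, 12, 16] (size 4, max 16) hi=[21, 33, 47] (size 3, min 21) -> median=16
Step 8: insert 20 -> lo=[4, 9, 12, 16] (size 4, max 16) hi=[20, 21, 33, 47] (size 4, min 20) -> median=18
Step 9: insert 43 -> lo=[4, 9, 12, 16, 20] (size 5, max 20) hi=[21, 33, 43, 47] (size 4, min 21) -> median=20
Step 10: insert 35 -> lo=[4, 9, 12, 16, 20] (size 5, max 20) hi=[21, 33, 35, 43, 47] (size 5, min 21) -> median=20.5
Step 11: insert 28 -> lo=[4, 9, 12, 16, 20, 21] (size 6, max 21) hi=[28, 33, 35, 43, 47] (size 5, min 28) -> median=21
Step 12: insert 4 -> lo=[4, 4, 9, 12, 16, 20] (size 6, max 20) hi=[21, 28, 33, 35, 43, 47] (size 6, min 21) -> median=20.5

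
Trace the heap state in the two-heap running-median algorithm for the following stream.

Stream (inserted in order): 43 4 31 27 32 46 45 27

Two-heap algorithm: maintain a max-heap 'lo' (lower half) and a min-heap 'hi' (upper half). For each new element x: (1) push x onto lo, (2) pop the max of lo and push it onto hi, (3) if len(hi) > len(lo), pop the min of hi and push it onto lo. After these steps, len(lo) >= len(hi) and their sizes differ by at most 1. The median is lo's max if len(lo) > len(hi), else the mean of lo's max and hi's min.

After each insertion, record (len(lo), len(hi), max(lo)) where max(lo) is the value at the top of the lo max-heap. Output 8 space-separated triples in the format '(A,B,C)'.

Answer: (1,0,43) (1,1,4) (2,1,31) (2,2,27) (3,2,31) (3,3,31) (4,3,32) (4,4,31)

Derivation:
Step 1: insert 43 -> lo=[43] hi=[] -> (len(lo)=1, len(hi)=0, max(lo)=43)
Step 2: insert 4 -> lo=[4] hi=[43] -> (len(lo)=1, len(hi)=1, max(lo)=4)
Step 3: insert 31 -> lo=[4, 31] hi=[43] -> (len(lo)=2, len(hi)=1, max(lo)=31)
Step 4: insert 27 -> lo=[4, 27] hi=[31, 43] -> (len(lo)=2, len(hi)=2, max(lo)=27)
Step 5: insert 32 -> lo=[4, 27, 31] hi=[32, 43] -> (len(lo)=3, len(hi)=2, max(lo)=31)
Step 6: insert 46 -> lo=[4, 27, 31] hi=[32, 43, 46] -> (len(lo)=3, len(hi)=3, max(lo)=31)
Step 7: insert 45 -> lo=[4, 27, 31, 32] hi=[43, 45, 46] -> (len(lo)=4, len(hi)=3, max(lo)=32)
Step 8: insert 27 -> lo=[4, 27, 27, 31] hi=[32, 43, 45, 46] -> (len(lo)=4, len(hi)=4, max(lo)=31)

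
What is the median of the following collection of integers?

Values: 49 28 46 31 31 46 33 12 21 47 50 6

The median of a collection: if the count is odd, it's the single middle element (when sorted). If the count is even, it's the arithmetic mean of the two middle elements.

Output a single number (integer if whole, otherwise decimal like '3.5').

Answer: 32

Derivation:
Step 1: insert 49 -> lo=[49] (size 1, max 49) hi=[] (size 0) -> median=49
Step 2: insert 28 -> lo=[28] (size 1, max 28) hi=[49] (size 1, min 49) -> median=38.5
Step 3: insert 46 -> lo=[28, 46] (size 2, max 46) hi=[49] (size 1, min 49) -> median=46
Step 4: insert 31 -> lo=[28, 31] (size 2, max 31) hi=[46, 49] (size 2, min 46) -> median=38.5
Step 5: insert 31 -> lo=[28, 31, 31] (size 3, max 31) hi=[46, 49] (size 2, min 46) -> median=31
Step 6: insert 46 -> lo=[28, 31, 31] (size 3, max 31) hi=[46, 46, 49] (size 3, min 46) -> median=38.5
Step 7: insert 33 -> lo=[28, 31, 31, 33] (size 4, max 33) hi=[46, 46, 49] (size 3, min 46) -> median=33
Step 8: insert 12 -> lo=[12, 28, 31, 31] (size 4, max 31) hi=[33, 46, 46, 49] (size 4, min 33) -> median=32
Step 9: insert 21 -> lo=[12, 21, 28, 31, 31] (size 5, max 31) hi=[33, 46, 46, 49] (size 4, min 33) -> median=31
Step 10: insert 47 -> lo=[12, 21, 28, 31, 31] (size 5, max 31) hi=[33, 46, 46, 47, 49] (size 5, min 33) -> median=32
Step 11: insert 50 -> lo=[12, 21, 28, 31, 31, 33] (size 6, max 33) hi=[46, 46, 47, 49, 50] (size 5, min 46) -> median=33
Step 12: insert 6 -> lo=[6, 12, 21, 28, 31, 31] (size 6, max 31) hi=[33, 46, 46, 47, 49, 50] (size 6, min 33) -> median=32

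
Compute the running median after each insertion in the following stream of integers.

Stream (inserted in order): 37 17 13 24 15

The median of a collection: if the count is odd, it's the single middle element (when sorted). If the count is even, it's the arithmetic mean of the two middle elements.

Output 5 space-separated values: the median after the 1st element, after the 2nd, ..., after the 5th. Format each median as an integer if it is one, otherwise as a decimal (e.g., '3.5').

Answer: 37 27 17 20.5 17

Derivation:
Step 1: insert 37 -> lo=[37] (size 1, max 37) hi=[] (size 0) -> median=37
Step 2: insert 17 -> lo=[17] (size 1, max 17) hi=[37] (size 1, min 37) -> median=27
Step 3: insert 13 -> lo=[13, 17] (size 2, max 17) hi=[37] (size 1, min 37) -> median=17
Step 4: insert 24 -> lo=[13, 17] (size 2, max 17) hi=[24, 37] (size 2, min 24) -> median=20.5
Step 5: insert 15 -> lo=[13, 15, 17] (size 3, max 17) hi=[24, 37] (size 2, min 24) -> median=17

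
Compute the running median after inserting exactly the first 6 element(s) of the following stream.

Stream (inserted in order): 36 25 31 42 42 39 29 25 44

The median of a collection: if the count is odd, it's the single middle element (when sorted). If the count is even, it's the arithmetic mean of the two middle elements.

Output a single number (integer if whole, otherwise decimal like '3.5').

Answer: 37.5

Derivation:
Step 1: insert 36 -> lo=[36] (size 1, max 36) hi=[] (size 0) -> median=36
Step 2: insert 25 -> lo=[25] (size 1, max 25) hi=[36] (size 1, min 36) -> median=30.5
Step 3: insert 31 -> lo=[25, 31] (size 2, max 31) hi=[36] (size 1, min 36) -> median=31
Step 4: insert 42 -> lo=[25, 31] (size 2, max 31) hi=[36, 42] (size 2, min 36) -> median=33.5
Step 5: insert 42 -> lo=[25, 31, 36] (size 3, max 36) hi=[42, 42] (size 2, min 42) -> median=36
Step 6: insert 39 -> lo=[25, 31, 36] (size 3, max 36) hi=[39, 42, 42] (size 3, min 39) -> median=37.5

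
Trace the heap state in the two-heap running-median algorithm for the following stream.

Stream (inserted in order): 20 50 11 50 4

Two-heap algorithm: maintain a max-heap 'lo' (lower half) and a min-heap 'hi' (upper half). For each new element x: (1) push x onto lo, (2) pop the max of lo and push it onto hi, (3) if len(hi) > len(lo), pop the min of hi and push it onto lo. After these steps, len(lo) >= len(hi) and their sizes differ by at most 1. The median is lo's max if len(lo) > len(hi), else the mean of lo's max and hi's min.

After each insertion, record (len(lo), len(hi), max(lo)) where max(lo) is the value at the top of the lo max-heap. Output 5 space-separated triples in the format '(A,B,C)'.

Answer: (1,0,20) (1,1,20) (2,1,20) (2,2,20) (3,2,20)

Derivation:
Step 1: insert 20 -> lo=[20] hi=[] -> (len(lo)=1, len(hi)=0, max(lo)=20)
Step 2: insert 50 -> lo=[20] hi=[50] -> (len(lo)=1, len(hi)=1, max(lo)=20)
Step 3: insert 11 -> lo=[11, 20] hi=[50] -> (len(lo)=2, len(hi)=1, max(lo)=20)
Step 4: insert 50 -> lo=[11, 20] hi=[50, 50] -> (len(lo)=2, len(hi)=2, max(lo)=20)
Step 5: insert 4 -> lo=[4, 11, 20] hi=[50, 50] -> (len(lo)=3, len(hi)=2, max(lo)=20)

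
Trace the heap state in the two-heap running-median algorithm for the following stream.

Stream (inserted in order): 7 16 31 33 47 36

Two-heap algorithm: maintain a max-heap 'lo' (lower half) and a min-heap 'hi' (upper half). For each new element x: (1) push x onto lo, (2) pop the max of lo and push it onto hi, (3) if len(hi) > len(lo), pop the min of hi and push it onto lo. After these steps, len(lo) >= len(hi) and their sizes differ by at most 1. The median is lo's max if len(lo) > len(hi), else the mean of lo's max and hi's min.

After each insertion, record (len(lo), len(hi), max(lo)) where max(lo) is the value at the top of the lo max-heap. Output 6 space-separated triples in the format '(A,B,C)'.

Answer: (1,0,7) (1,1,7) (2,1,16) (2,2,16) (3,2,31) (3,3,31)

Derivation:
Step 1: insert 7 -> lo=[7] hi=[] -> (len(lo)=1, len(hi)=0, max(lo)=7)
Step 2: insert 16 -> lo=[7] hi=[16] -> (len(lo)=1, len(hi)=1, max(lo)=7)
Step 3: insert 31 -> lo=[7, 16] hi=[31] -> (len(lo)=2, len(hi)=1, max(lo)=16)
Step 4: insert 33 -> lo=[7, 16] hi=[31, 33] -> (len(lo)=2, len(hi)=2, max(lo)=16)
Step 5: insert 47 -> lo=[7, 16, 31] hi=[33, 47] -> (len(lo)=3, len(hi)=2, max(lo)=31)
Step 6: insert 36 -> lo=[7, 16, 31] hi=[33, 36, 47] -> (len(lo)=3, len(hi)=3, max(lo)=31)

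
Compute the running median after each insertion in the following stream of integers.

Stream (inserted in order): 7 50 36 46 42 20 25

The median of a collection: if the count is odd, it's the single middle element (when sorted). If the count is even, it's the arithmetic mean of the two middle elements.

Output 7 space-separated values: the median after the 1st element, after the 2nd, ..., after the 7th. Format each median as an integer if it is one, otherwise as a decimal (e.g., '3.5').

Step 1: insert 7 -> lo=[7] (size 1, max 7) hi=[] (size 0) -> median=7
Step 2: insert 50 -> lo=[7] (size 1, max 7) hi=[50] (size 1, min 50) -> median=28.5
Step 3: insert 36 -> lo=[7, 36] (size 2, max 36) hi=[50] (size 1, min 50) -> median=36
Step 4: insert 46 -> lo=[7, 36] (size 2, max 36) hi=[46, 50] (size 2, min 46) -> median=41
Step 5: insert 42 -> lo=[7, 36, 42] (size 3, max 42) hi=[46, 50] (size 2, min 46) -> median=42
Step 6: insert 20 -> lo=[7, 20, 36] (size 3, max 36) hi=[42, 46, 50] (size 3, min 42) -> median=39
Step 7: insert 25 -> lo=[7, 20, 25, 36] (size 4, max 36) hi=[42, 46, 50] (size 3, min 42) -> median=36

Answer: 7 28.5 36 41 42 39 36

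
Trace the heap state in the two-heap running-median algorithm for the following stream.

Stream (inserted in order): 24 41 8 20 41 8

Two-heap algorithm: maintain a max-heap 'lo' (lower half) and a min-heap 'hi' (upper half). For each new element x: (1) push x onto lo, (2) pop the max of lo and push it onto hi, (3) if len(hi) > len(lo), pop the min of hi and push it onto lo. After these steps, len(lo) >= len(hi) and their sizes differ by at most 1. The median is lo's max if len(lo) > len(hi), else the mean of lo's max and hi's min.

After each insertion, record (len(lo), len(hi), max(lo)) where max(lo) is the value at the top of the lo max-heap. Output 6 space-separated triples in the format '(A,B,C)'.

Step 1: insert 24 -> lo=[24] hi=[] -> (len(lo)=1, len(hi)=0, max(lo)=24)
Step 2: insert 41 -> lo=[24] hi=[41] -> (len(lo)=1, len(hi)=1, max(lo)=24)
Step 3: insert 8 -> lo=[8, 24] hi=[41] -> (len(lo)=2, len(hi)=1, max(lo)=24)
Step 4: insert 20 -> lo=[8, 20] hi=[24, 41] -> (len(lo)=2, len(hi)=2, max(lo)=20)
Step 5: insert 41 -> lo=[8, 20, 24] hi=[41, 41] -> (len(lo)=3, len(hi)=2, max(lo)=24)
Step 6: insert 8 -> lo=[8, 8, 20] hi=[24, 41, 41] -> (len(lo)=3, len(hi)=3, max(lo)=20)

Answer: (1,0,24) (1,1,24) (2,1,24) (2,2,20) (3,2,24) (3,3,20)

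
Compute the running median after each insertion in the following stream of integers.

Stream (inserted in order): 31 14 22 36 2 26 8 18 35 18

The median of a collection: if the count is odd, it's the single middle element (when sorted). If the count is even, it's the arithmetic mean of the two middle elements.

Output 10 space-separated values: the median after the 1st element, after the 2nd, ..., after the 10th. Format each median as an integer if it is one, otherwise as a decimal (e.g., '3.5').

Step 1: insert 31 -> lo=[31] (size 1, max 31) hi=[] (size 0) -> median=31
Step 2: insert 14 -> lo=[14] (size 1, max 14) hi=[31] (size 1, min 31) -> median=22.5
Step 3: insert 22 -> lo=[14, 22] (size 2, max 22) hi=[31] (size 1, min 31) -> median=22
Step 4: insert 36 -> lo=[14, 22] (size 2, max 22) hi=[31, 36] (size 2, min 31) -> median=26.5
Step 5: insert 2 -> lo=[2, 14, 22] (size 3, max 22) hi=[31, 36] (size 2, min 31) -> median=22
Step 6: insert 26 -> lo=[2, 14, 22] (size 3, max 22) hi=[26, 31, 36] (size 3, min 26) -> median=24
Step 7: insert 8 -> lo=[2, 8, 14, 22] (size 4, max 22) hi=[26, 31, 36] (size 3, min 26) -> median=22
Step 8: insert 18 -> lo=[2, 8, 14, 18] (size 4, max 18) hi=[22, 26, 31, 36] (size 4, min 22) -> median=20
Step 9: insert 35 -> lo=[2, 8, 14, 18, 22] (size 5, max 22) hi=[26, 31, 35, 36] (size 4, min 26) -> median=22
Step 10: insert 18 -> lo=[2, 8, 14, 18, 18] (size 5, max 18) hi=[22, 26, 31, 35, 36] (size 5, min 22) -> median=20

Answer: 31 22.5 22 26.5 22 24 22 20 22 20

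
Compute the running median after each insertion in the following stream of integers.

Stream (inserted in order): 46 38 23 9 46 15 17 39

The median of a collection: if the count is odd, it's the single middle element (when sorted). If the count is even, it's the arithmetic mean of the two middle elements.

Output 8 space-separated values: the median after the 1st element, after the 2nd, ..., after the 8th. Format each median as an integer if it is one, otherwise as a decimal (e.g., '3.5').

Answer: 46 42 38 30.5 38 30.5 23 30.5

Derivation:
Step 1: insert 46 -> lo=[46] (size 1, max 46) hi=[] (size 0) -> median=46
Step 2: insert 38 -> lo=[38] (size 1, max 38) hi=[46] (size 1, min 46) -> median=42
Step 3: insert 23 -> lo=[23, 38] (size 2, max 38) hi=[46] (size 1, min 46) -> median=38
Step 4: insert 9 -> lo=[9, 23] (size 2, max 23) hi=[38, 46] (size 2, min 38) -> median=30.5
Step 5: insert 46 -> lo=[9, 23, 38] (size 3, max 38) hi=[46, 46] (size 2, min 46) -> median=38
Step 6: insert 15 -> lo=[9, 15, 23] (size 3, max 23) hi=[38, 46, 46] (size 3, min 38) -> median=30.5
Step 7: insert 17 -> lo=[9, 15, 17, 23] (size 4, max 23) hi=[38, 46, 46] (size 3, min 38) -> median=23
Step 8: insert 39 -> lo=[9, 15, 17, 23] (size 4, max 23) hi=[38, 39, 46, 46] (size 4, min 38) -> median=30.5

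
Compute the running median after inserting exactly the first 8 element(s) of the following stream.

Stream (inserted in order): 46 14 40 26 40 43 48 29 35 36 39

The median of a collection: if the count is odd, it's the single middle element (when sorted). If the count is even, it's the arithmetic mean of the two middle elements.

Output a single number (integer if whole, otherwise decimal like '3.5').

Step 1: insert 46 -> lo=[46] (size 1, max 46) hi=[] (size 0) -> median=46
Step 2: insert 14 -> lo=[14] (size 1, max 14) hi=[46] (size 1, min 46) -> median=30
Step 3: insert 40 -> lo=[14, 40] (size 2, max 40) hi=[46] (size 1, min 46) -> median=40
Step 4: insert 26 -> lo=[14, 26] (size 2, max 26) hi=[40, 46] (size 2, min 40) -> median=33
Step 5: insert 40 -> lo=[14, 26, 40] (size 3, max 40) hi=[40, 46] (size 2, min 40) -> median=40
Step 6: insert 43 -> lo=[14, 26, 40] (size 3, max 40) hi=[40, 43, 46] (size 3, min 40) -> median=40
Step 7: insert 48 -> lo=[14, 26, 40, 40] (size 4, max 40) hi=[43, 46, 48] (size 3, min 43) -> median=40
Step 8: insert 29 -> lo=[14, 26, 29, 40] (size 4, max 40) hi=[40, 43, 46, 48] (size 4, min 40) -> median=40

Answer: 40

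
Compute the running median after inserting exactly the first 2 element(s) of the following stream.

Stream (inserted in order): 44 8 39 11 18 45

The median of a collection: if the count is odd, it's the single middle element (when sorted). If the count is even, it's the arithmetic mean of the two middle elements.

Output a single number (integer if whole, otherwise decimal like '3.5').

Step 1: insert 44 -> lo=[44] (size 1, max 44) hi=[] (size 0) -> median=44
Step 2: insert 8 -> lo=[8] (size 1, max 8) hi=[44] (size 1, min 44) -> median=26

Answer: 26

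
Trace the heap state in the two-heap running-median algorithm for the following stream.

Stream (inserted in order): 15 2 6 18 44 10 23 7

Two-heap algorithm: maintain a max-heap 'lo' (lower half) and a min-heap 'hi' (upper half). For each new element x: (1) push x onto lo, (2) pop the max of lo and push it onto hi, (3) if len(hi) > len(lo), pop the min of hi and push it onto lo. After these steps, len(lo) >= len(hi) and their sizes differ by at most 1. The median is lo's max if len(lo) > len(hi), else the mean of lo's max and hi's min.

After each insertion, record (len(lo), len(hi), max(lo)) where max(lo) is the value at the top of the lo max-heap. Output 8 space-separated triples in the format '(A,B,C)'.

Answer: (1,0,15) (1,1,2) (2,1,6) (2,2,6) (3,2,15) (3,3,10) (4,3,15) (4,4,10)

Derivation:
Step 1: insert 15 -> lo=[15] hi=[] -> (len(lo)=1, len(hi)=0, max(lo)=15)
Step 2: insert 2 -> lo=[2] hi=[15] -> (len(lo)=1, len(hi)=1, max(lo)=2)
Step 3: insert 6 -> lo=[2, 6] hi=[15] -> (len(lo)=2, len(hi)=1, max(lo)=6)
Step 4: insert 18 -> lo=[2, 6] hi=[15, 18] -> (len(lo)=2, len(hi)=2, max(lo)=6)
Step 5: insert 44 -> lo=[2, 6, 15] hi=[18, 44] -> (len(lo)=3, len(hi)=2, max(lo)=15)
Step 6: insert 10 -> lo=[2, 6, 10] hi=[15, 18, 44] -> (len(lo)=3, len(hi)=3, max(lo)=10)
Step 7: insert 23 -> lo=[2, 6, 10, 15] hi=[18, 23, 44] -> (len(lo)=4, len(hi)=3, max(lo)=15)
Step 8: insert 7 -> lo=[2, 6, 7, 10] hi=[15, 18, 23, 44] -> (len(lo)=4, len(hi)=4, max(lo)=10)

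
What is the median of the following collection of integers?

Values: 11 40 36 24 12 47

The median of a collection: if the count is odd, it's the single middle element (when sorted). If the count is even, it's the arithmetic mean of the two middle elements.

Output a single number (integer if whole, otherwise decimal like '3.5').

Step 1: insert 11 -> lo=[11] (size 1, max 11) hi=[] (size 0) -> median=11
Step 2: insert 40 -> lo=[11] (size 1, max 11) hi=[40] (size 1, min 40) -> median=25.5
Step 3: insert 36 -> lo=[11, 36] (size 2, max 36) hi=[40] (size 1, min 40) -> median=36
Step 4: insert 24 -> lo=[11, 24] (size 2, max 24) hi=[36, 40] (size 2, min 36) -> median=30
Step 5: insert 12 -> lo=[11, 12, 24] (size 3, max 24) hi=[36, 40] (size 2, min 36) -> median=24
Step 6: insert 47 -> lo=[11, 12, 24] (size 3, max 24) hi=[36, 40, 47] (size 3, min 36) -> median=30

Answer: 30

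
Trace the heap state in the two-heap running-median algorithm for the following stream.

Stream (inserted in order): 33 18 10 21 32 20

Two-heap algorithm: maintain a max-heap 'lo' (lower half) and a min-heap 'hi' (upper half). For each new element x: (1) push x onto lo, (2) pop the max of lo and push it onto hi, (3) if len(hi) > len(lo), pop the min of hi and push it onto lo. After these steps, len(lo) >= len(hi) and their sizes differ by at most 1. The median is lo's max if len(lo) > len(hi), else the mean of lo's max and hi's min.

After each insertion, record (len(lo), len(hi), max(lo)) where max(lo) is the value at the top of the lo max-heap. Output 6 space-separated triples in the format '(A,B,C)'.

Step 1: insert 33 -> lo=[33] hi=[] -> (len(lo)=1, len(hi)=0, max(lo)=33)
Step 2: insert 18 -> lo=[18] hi=[33] -> (len(lo)=1, len(hi)=1, max(lo)=18)
Step 3: insert 10 -> lo=[10, 18] hi=[33] -> (len(lo)=2, len(hi)=1, max(lo)=18)
Step 4: insert 21 -> lo=[10, 18] hi=[21, 33] -> (len(lo)=2, len(hi)=2, max(lo)=18)
Step 5: insert 32 -> lo=[10, 18, 21] hi=[32, 33] -> (len(lo)=3, len(hi)=2, max(lo)=21)
Step 6: insert 20 -> lo=[10, 18, 20] hi=[21, 32, 33] -> (len(lo)=3, len(hi)=3, max(lo)=20)

Answer: (1,0,33) (1,1,18) (2,1,18) (2,2,18) (3,2,21) (3,3,20)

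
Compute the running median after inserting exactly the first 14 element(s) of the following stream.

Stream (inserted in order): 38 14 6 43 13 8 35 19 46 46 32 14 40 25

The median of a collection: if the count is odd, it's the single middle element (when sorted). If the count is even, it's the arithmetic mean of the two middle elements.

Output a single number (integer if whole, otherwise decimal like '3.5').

Answer: 28.5

Derivation:
Step 1: insert 38 -> lo=[38] (size 1, max 38) hi=[] (size 0) -> median=38
Step 2: insert 14 -> lo=[14] (size 1, max 14) hi=[38] (size 1, min 38) -> median=26
Step 3: insert 6 -> lo=[6, 14] (size 2, max 14) hi=[38] (size 1, min 38) -> median=14
Step 4: insert 43 -> lo=[6, 14] (size 2, max 14) hi=[38, 43] (size 2, min 38) -> median=26
Step 5: insert 13 -> lo=[6, 13, 14] (size 3, max 14) hi=[38, 43] (size 2, min 38) -> median=14
Step 6: insert 8 -> lo=[6, 8, 13] (size 3, max 13) hi=[14, 38, 43] (size 3, min 14) -> median=13.5
Step 7: insert 35 -> lo=[6, 8, 13, 14] (size 4, max 14) hi=[35, 38, 43] (size 3, min 35) -> median=14
Step 8: insert 19 -> lo=[6, 8, 13, 14] (size 4, max 14) hi=[19, 35, 38, 43] (size 4, min 19) -> median=16.5
Step 9: insert 46 -> lo=[6, 8, 13, 14, 19] (size 5, max 19) hi=[35, 38, 43, 46] (size 4, min 35) -> median=19
Step 10: insert 46 -> lo=[6, 8, 13, 14, 19] (size 5, max 19) hi=[35, 38, 43, 46, 46] (size 5, min 35) -> median=27
Step 11: insert 32 -> lo=[6, 8, 13, 14, 19, 32] (size 6, max 32) hi=[35, 38, 43, 46, 46] (size 5, min 35) -> median=32
Step 12: insert 14 -> lo=[6, 8, 13, 14, 14, 19] (size 6, max 19) hi=[32, 35, 38, 43, 46, 46] (size 6, min 32) -> median=25.5
Step 13: insert 40 -> lo=[6, 8, 13, 14, 14, 19, 32] (size 7, max 32) hi=[35, 38, 40, 43, 46, 46] (size 6, min 35) -> median=32
Step 14: insert 25 -> lo=[6, 8, 13, 14, 14, 19, 25] (size 7, max 25) hi=[32, 35, 38, 40, 43, 46, 46] (size 7, min 32) -> median=28.5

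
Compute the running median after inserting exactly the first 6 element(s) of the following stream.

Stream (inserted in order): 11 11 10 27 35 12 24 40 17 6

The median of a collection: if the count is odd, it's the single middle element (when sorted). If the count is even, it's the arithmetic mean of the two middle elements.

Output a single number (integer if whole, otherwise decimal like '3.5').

Answer: 11.5

Derivation:
Step 1: insert 11 -> lo=[11] (size 1, max 11) hi=[] (size 0) -> median=11
Step 2: insert 11 -> lo=[11] (size 1, max 11) hi=[11] (size 1, min 11) -> median=11
Step 3: insert 10 -> lo=[10, 11] (size 2, max 11) hi=[11] (size 1, min 11) -> median=11
Step 4: insert 27 -> lo=[10, 11] (size 2, max 11) hi=[11, 27] (size 2, min 11) -> median=11
Step 5: insert 35 -> lo=[10, 11, 11] (size 3, max 11) hi=[27, 35] (size 2, min 27) -> median=11
Step 6: insert 12 -> lo=[10, 11, 11] (size 3, max 11) hi=[12, 27, 35] (size 3, min 12) -> median=11.5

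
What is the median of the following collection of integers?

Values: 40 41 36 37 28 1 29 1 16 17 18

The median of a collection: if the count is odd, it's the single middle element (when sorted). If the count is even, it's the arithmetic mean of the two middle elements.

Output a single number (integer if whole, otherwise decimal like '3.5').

Answer: 28

Derivation:
Step 1: insert 40 -> lo=[40] (size 1, max 40) hi=[] (size 0) -> median=40
Step 2: insert 41 -> lo=[40] (size 1, max 40) hi=[41] (size 1, min 41) -> median=40.5
Step 3: insert 36 -> lo=[36, 40] (size 2, max 40) hi=[41] (size 1, min 41) -> median=40
Step 4: insert 37 -> lo=[36, 37] (size 2, max 37) hi=[40, 41] (size 2, min 40) -> median=38.5
Step 5: insert 28 -> lo=[28, 36, 37] (size 3, max 37) hi=[40, 41] (size 2, min 40) -> median=37
Step 6: insert 1 -> lo=[1, 28, 36] (size 3, max 36) hi=[37, 40, 41] (size 3, min 37) -> median=36.5
Step 7: insert 29 -> lo=[1, 28, 29, 36] (size 4, max 36) hi=[37, 40, 41] (size 3, min 37) -> median=36
Step 8: insert 1 -> lo=[1, 1, 28, 29] (size 4, max 29) hi=[36, 37, 40, 41] (size 4, min 36) -> median=32.5
Step 9: insert 16 -> lo=[1, 1, 16, 28, 29] (size 5, max 29) hi=[36, 37, 40, 41] (size 4, min 36) -> median=29
Step 10: insert 17 -> lo=[1, 1, 16, 17, 28] (size 5, max 28) hi=[29, 36, 37, 40, 41] (size 5, min 29) -> median=28.5
Step 11: insert 18 -> lo=[1, 1, 16, 17, 18, 28] (size 6, max 28) hi=[29, 36, 37, 40, 41] (size 5, min 29) -> median=28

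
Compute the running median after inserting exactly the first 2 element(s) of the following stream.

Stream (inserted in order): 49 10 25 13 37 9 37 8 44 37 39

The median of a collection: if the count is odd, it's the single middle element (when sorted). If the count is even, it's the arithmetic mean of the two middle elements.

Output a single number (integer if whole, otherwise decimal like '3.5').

Step 1: insert 49 -> lo=[49] (size 1, max 49) hi=[] (size 0) -> median=49
Step 2: insert 10 -> lo=[10] (size 1, max 10) hi=[49] (size 1, min 49) -> median=29.5

Answer: 29.5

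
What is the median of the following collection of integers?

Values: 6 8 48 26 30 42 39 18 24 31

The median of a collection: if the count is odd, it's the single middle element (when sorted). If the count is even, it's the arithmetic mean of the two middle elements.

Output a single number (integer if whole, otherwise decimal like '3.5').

Step 1: insert 6 -> lo=[6] (size 1, max 6) hi=[] (size 0) -> median=6
Step 2: insert 8 -> lo=[6] (size 1, max 6) hi=[8] (size 1, min 8) -> median=7
Step 3: insert 48 -> lo=[6, 8] (size 2, max 8) hi=[48] (size 1, min 48) -> median=8
Step 4: insert 26 -> lo=[6, 8] (size 2, max 8) hi=[26, 48] (size 2, min 26) -> median=17
Step 5: insert 30 -> lo=[6, 8, 26] (size 3, max 26) hi=[30, 48] (size 2, min 30) -> median=26
Step 6: insert 42 -> lo=[6, 8, 26] (size 3, max 26) hi=[30, 42, 48] (size 3, min 30) -> median=28
Step 7: insert 39 -> lo=[6, 8, 26, 30] (size 4, max 30) hi=[39, 42, 48] (size 3, min 39) -> median=30
Step 8: insert 18 -> lo=[6, 8, 18, 26] (size 4, max 26) hi=[30, 39, 42, 48] (size 4, min 30) -> median=28
Step 9: insert 24 -> lo=[6, 8, 18, 24, 26] (size 5, max 26) hi=[30, 39, 42, 48] (size 4, min 30) -> median=26
Step 10: insert 31 -> lo=[6, 8, 18, 24, 26] (size 5, max 26) hi=[30, 31, 39, 42, 48] (size 5, min 30) -> median=28

Answer: 28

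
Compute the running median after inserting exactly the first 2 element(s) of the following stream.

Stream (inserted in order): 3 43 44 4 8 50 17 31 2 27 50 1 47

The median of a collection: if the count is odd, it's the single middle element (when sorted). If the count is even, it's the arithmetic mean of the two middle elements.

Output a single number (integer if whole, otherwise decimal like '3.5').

Step 1: insert 3 -> lo=[3] (size 1, max 3) hi=[] (size 0) -> median=3
Step 2: insert 43 -> lo=[3] (size 1, max 3) hi=[43] (size 1, min 43) -> median=23

Answer: 23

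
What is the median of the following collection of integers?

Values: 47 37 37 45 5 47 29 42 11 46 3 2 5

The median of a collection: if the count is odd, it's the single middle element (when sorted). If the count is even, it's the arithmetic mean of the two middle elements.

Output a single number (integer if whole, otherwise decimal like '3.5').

Answer: 37

Derivation:
Step 1: insert 47 -> lo=[47] (size 1, max 47) hi=[] (size 0) -> median=47
Step 2: insert 37 -> lo=[37] (size 1, max 37) hi=[47] (size 1, min 47) -> median=42
Step 3: insert 37 -> lo=[37, 37] (size 2, max 37) hi=[47] (size 1, min 47) -> median=37
Step 4: insert 45 -> lo=[37, 37] (size 2, max 37) hi=[45, 47] (size 2, min 45) -> median=41
Step 5: insert 5 -> lo=[5, 37, 37] (size 3, max 37) hi=[45, 47] (size 2, min 45) -> median=37
Step 6: insert 47 -> lo=[5, 37, 37] (size 3, max 37) hi=[45, 47, 47] (size 3, min 45) -> median=41
Step 7: insert 29 -> lo=[5, 29, 37, 37] (size 4, max 37) hi=[45, 47, 47] (size 3, min 45) -> median=37
Step 8: insert 42 -> lo=[5, 29, 37, 37] (size 4, max 37) hi=[42, 45, 47, 47] (size 4, min 42) -> median=39.5
Step 9: insert 11 -> lo=[5, 11, 29, 37, 37] (size 5, max 37) hi=[42, 45, 47, 47] (size 4, min 42) -> median=37
Step 10: insert 46 -> lo=[5, 11, 29, 37, 37] (size 5, max 37) hi=[42, 45, 46, 47, 47] (size 5, min 42) -> median=39.5
Step 11: insert 3 -> lo=[3, 5, 11, 29, 37, 37] (size 6, max 37) hi=[42, 45, 46, 47, 47] (size 5, min 42) -> median=37
Step 12: insert 2 -> lo=[2, 3, 5, 11, 29, 37] (size 6, max 37) hi=[37, 42, 45, 46, 47, 47] (size 6, min 37) -> median=37
Step 13: insert 5 -> lo=[2, 3, 5, 5, 11, 29, 37] (size 7, max 37) hi=[37, 42, 45, 46, 47, 47] (size 6, min 37) -> median=37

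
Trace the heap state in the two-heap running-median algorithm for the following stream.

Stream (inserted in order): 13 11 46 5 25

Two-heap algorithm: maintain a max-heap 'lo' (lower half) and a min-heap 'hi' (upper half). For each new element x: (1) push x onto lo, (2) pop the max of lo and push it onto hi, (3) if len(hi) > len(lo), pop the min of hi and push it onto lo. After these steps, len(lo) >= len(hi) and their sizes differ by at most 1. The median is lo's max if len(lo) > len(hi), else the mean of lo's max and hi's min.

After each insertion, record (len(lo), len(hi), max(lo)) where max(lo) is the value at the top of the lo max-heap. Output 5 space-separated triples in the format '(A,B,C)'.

Answer: (1,0,13) (1,1,11) (2,1,13) (2,2,11) (3,2,13)

Derivation:
Step 1: insert 13 -> lo=[13] hi=[] -> (len(lo)=1, len(hi)=0, max(lo)=13)
Step 2: insert 11 -> lo=[11] hi=[13] -> (len(lo)=1, len(hi)=1, max(lo)=11)
Step 3: insert 46 -> lo=[11, 13] hi=[46] -> (len(lo)=2, len(hi)=1, max(lo)=13)
Step 4: insert 5 -> lo=[5, 11] hi=[13, 46] -> (len(lo)=2, len(hi)=2, max(lo)=11)
Step 5: insert 25 -> lo=[5, 11, 13] hi=[25, 46] -> (len(lo)=3, len(hi)=2, max(lo)=13)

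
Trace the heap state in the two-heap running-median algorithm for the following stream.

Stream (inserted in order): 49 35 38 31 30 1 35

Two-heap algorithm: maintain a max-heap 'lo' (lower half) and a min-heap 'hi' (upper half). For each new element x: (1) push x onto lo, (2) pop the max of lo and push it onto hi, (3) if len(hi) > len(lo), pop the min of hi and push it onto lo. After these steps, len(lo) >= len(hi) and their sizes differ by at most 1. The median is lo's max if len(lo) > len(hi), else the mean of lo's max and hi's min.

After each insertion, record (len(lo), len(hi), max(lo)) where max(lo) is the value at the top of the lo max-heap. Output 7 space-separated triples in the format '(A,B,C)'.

Answer: (1,0,49) (1,1,35) (2,1,38) (2,2,35) (3,2,35) (3,3,31) (4,3,35)

Derivation:
Step 1: insert 49 -> lo=[49] hi=[] -> (len(lo)=1, len(hi)=0, max(lo)=49)
Step 2: insert 35 -> lo=[35] hi=[49] -> (len(lo)=1, len(hi)=1, max(lo)=35)
Step 3: insert 38 -> lo=[35, 38] hi=[49] -> (len(lo)=2, len(hi)=1, max(lo)=38)
Step 4: insert 31 -> lo=[31, 35] hi=[38, 49] -> (len(lo)=2, len(hi)=2, max(lo)=35)
Step 5: insert 30 -> lo=[30, 31, 35] hi=[38, 49] -> (len(lo)=3, len(hi)=2, max(lo)=35)
Step 6: insert 1 -> lo=[1, 30, 31] hi=[35, 38, 49] -> (len(lo)=3, len(hi)=3, max(lo)=31)
Step 7: insert 35 -> lo=[1, 30, 31, 35] hi=[35, 38, 49] -> (len(lo)=4, len(hi)=3, max(lo)=35)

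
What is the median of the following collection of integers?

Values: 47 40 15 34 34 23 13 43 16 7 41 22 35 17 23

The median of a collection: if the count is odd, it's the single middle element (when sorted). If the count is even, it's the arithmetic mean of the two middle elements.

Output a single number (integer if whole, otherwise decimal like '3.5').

Answer: 23

Derivation:
Step 1: insert 47 -> lo=[47] (size 1, max 47) hi=[] (size 0) -> median=47
Step 2: insert 40 -> lo=[40] (size 1, max 40) hi=[47] (size 1, min 47) -> median=43.5
Step 3: insert 15 -> lo=[15, 40] (size 2, max 40) hi=[47] (size 1, min 47) -> median=40
Step 4: insert 34 -> lo=[15, 34] (size 2, max 34) hi=[40, 47] (size 2, min 40) -> median=37
Step 5: insert 34 -> lo=[15, 34, 34] (size 3, max 34) hi=[40, 47] (size 2, min 40) -> median=34
Step 6: insert 23 -> lo=[15, 23, 34] (size 3, max 34) hi=[34, 40, 47] (size 3, min 34) -> median=34
Step 7: insert 13 -> lo=[13, 15, 23, 34] (size 4, max 34) hi=[34, 40, 47] (size 3, min 34) -> median=34
Step 8: insert 43 -> lo=[13, 15, 23, 34] (size 4, max 34) hi=[34, 40, 43, 47] (size 4, min 34) -> median=34
Step 9: insert 16 -> lo=[13, 15, 16, 23, 34] (size 5, max 34) hi=[34, 40, 43, 47] (size 4, min 34) -> median=34
Step 10: insert 7 -> lo=[7, 13, 15, 16, 23] (size 5, max 23) hi=[34, 34, 40, 43, 47] (size 5, min 34) -> median=28.5
Step 11: insert 41 -> lo=[7, 13, 15, 16, 23, 34] (size 6, max 34) hi=[34, 40, 41, 43, 47] (size 5, min 34) -> median=34
Step 12: insert 22 -> lo=[7, 13, 15, 16, 22, 23] (size 6, max 23) hi=[34, 34, 40, 41, 43, 47] (size 6, min 34) -> median=28.5
Step 13: insert 35 -> lo=[7, 13, 15, 16, 22, 23, 34] (size 7, max 34) hi=[34, 35, 40, 41, 43, 47] (size 6, min 34) -> median=34
Step 14: insert 17 -> lo=[7, 13, 15, 16, 17, 22, 23] (size 7, max 23) hi=[34, 34, 35, 40, 41, 43, 47] (size 7, min 34) -> median=28.5
Step 15: insert 23 -> lo=[7, 13, 15, 16, 17, 22, 23, 23] (size 8, max 23) hi=[34, 34, 35, 40, 41, 43, 47] (size 7, min 34) -> median=23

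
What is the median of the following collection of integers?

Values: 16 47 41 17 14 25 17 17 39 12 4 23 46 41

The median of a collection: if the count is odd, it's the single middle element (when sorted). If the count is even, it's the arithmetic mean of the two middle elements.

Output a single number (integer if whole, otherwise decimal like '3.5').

Step 1: insert 16 -> lo=[16] (size 1, max 16) hi=[] (size 0) -> median=16
Step 2: insert 47 -> lo=[16] (size 1, max 16) hi=[47] (size 1, min 47) -> median=31.5
Step 3: insert 41 -> lo=[16, 41] (size 2, max 41) hi=[47] (size 1, min 47) -> median=41
Step 4: insert 17 -> lo=[16, 17] (size 2, max 17) hi=[41, 47] (size 2, min 41) -> median=29
Step 5: insert 14 -> lo=[14, 16, 17] (size 3, max 17) hi=[41, 47] (size 2, min 41) -> median=17
Step 6: insert 25 -> lo=[14, 16, 17] (size 3, max 17) hi=[25, 41, 47] (size 3, min 25) -> median=21
Step 7: insert 17 -> lo=[14, 16, 17, 17] (size 4, max 17) hi=[25, 41, 47] (size 3, min 25) -> median=17
Step 8: insert 17 -> lo=[14, 16, 17, 17] (size 4, max 17) hi=[17, 25, 41, 47] (size 4, min 17) -> median=17
Step 9: insert 39 -> lo=[14, 16, 17, 17, 17] (size 5, max 17) hi=[25, 39, 41, 47] (size 4, min 25) -> median=17
Step 10: insert 12 -> lo=[12, 14, 16, 17, 17] (size 5, max 17) hi=[17, 25, 39, 41, 47] (size 5, min 17) -> median=17
Step 11: insert 4 -> lo=[4, 12, 14, 16, 17, 17] (size 6, max 17) hi=[17, 25, 39, 41, 47] (size 5, min 17) -> median=17
Step 12: insert 23 -> lo=[4, 12, 14, 16, 17, 17] (size 6, max 17) hi=[17, 23, 25, 39, 41, 47] (size 6, min 17) -> median=17
Step 13: insert 46 -> lo=[4, 12, 14, 16, 17, 17, 17] (size 7, max 17) hi=[23, 25, 39, 41, 46, 47] (size 6, min 23) -> median=17
Step 14: insert 41 -> lo=[4, 12, 14, 16, 17, 17, 17] (size 7, max 17) hi=[23, 25, 39, 41, 41, 46, 47] (size 7, min 23) -> median=20

Answer: 20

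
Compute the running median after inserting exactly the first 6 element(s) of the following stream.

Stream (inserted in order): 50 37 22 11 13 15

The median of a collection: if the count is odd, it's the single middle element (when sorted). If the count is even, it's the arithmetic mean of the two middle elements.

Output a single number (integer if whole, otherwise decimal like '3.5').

Step 1: insert 50 -> lo=[50] (size 1, max 50) hi=[] (size 0) -> median=50
Step 2: insert 37 -> lo=[37] (size 1, max 37) hi=[50] (size 1, min 50) -> median=43.5
Step 3: insert 22 -> lo=[22, 37] (size 2, max 37) hi=[50] (size 1, min 50) -> median=37
Step 4: insert 11 -> lo=[11, 22] (size 2, max 22) hi=[37, 50] (size 2, min 37) -> median=29.5
Step 5: insert 13 -> lo=[11, 13, 22] (size 3, max 22) hi=[37, 50] (size 2, min 37) -> median=22
Step 6: insert 15 -> lo=[11, 13, 15] (size 3, max 15) hi=[22, 37, 50] (size 3, min 22) -> median=18.5

Answer: 18.5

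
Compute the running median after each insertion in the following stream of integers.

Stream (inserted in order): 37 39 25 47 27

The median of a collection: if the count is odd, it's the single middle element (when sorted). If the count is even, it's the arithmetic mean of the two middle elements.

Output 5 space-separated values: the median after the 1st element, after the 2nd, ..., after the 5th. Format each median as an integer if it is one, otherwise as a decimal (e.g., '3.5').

Step 1: insert 37 -> lo=[37] (size 1, max 37) hi=[] (size 0) -> median=37
Step 2: insert 39 -> lo=[37] (size 1, max 37) hi=[39] (size 1, min 39) -> median=38
Step 3: insert 25 -> lo=[25, 37] (size 2, max 37) hi=[39] (size 1, min 39) -> median=37
Step 4: insert 47 -> lo=[25, 37] (size 2, max 37) hi=[39, 47] (size 2, min 39) -> median=38
Step 5: insert 27 -> lo=[25, 27, 37] (size 3, max 37) hi=[39, 47] (size 2, min 39) -> median=37

Answer: 37 38 37 38 37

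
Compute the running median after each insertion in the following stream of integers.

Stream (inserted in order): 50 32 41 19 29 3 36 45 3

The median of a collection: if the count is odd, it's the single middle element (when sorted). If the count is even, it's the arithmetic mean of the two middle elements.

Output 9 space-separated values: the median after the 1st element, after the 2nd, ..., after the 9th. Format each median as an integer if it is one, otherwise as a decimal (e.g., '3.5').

Answer: 50 41 41 36.5 32 30.5 32 34 32

Derivation:
Step 1: insert 50 -> lo=[50] (size 1, max 50) hi=[] (size 0) -> median=50
Step 2: insert 32 -> lo=[32] (size 1, max 32) hi=[50] (size 1, min 50) -> median=41
Step 3: insert 41 -> lo=[32, 41] (size 2, max 41) hi=[50] (size 1, min 50) -> median=41
Step 4: insert 19 -> lo=[19, 32] (size 2, max 32) hi=[41, 50] (size 2, min 41) -> median=36.5
Step 5: insert 29 -> lo=[19, 29, 32] (size 3, max 32) hi=[41, 50] (size 2, min 41) -> median=32
Step 6: insert 3 -> lo=[3, 19, 29] (size 3, max 29) hi=[32, 41, 50] (size 3, min 32) -> median=30.5
Step 7: insert 36 -> lo=[3, 19, 29, 32] (size 4, max 32) hi=[36, 41, 50] (size 3, min 36) -> median=32
Step 8: insert 45 -> lo=[3, 19, 29, 32] (size 4, max 32) hi=[36, 41, 45, 50] (size 4, min 36) -> median=34
Step 9: insert 3 -> lo=[3, 3, 19, 29, 32] (size 5, max 32) hi=[36, 41, 45, 50] (size 4, min 36) -> median=32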